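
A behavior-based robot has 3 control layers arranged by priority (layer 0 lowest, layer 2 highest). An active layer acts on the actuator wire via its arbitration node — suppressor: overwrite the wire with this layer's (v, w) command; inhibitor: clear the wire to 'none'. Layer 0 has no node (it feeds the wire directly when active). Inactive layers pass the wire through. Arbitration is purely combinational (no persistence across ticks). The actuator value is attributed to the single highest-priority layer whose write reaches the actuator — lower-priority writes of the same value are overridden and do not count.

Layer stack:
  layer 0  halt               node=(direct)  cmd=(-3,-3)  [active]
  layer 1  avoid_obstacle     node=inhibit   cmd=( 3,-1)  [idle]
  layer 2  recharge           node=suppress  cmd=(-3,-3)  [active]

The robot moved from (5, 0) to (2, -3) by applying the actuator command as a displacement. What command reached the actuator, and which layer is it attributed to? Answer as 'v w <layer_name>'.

displacement = (2, -3) − (5, 0) = (-3, -3)
layer 0 (halt) active — direct: (-3, -3)
layer 1 (avoid_obstacle) idle — unchanged: (-3, -3)
layer 2 (recharge) active — suppresses: (-3, -3)
→ actuator (-3, -3) — from layer 2 (recharge)

-3 -3 recharge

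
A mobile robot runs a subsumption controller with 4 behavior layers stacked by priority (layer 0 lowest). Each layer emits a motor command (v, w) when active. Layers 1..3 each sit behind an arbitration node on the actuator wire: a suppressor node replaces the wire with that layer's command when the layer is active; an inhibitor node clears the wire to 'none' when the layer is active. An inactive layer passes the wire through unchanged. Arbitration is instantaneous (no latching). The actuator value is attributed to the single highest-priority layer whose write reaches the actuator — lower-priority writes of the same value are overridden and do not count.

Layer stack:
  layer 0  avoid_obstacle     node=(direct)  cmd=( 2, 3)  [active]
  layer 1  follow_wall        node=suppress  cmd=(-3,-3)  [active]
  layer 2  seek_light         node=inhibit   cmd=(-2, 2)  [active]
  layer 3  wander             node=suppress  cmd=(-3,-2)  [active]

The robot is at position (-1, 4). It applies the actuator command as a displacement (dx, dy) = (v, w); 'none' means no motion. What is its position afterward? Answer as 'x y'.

layer 0 (avoid_obstacle) active — direct: (2, 3)
layer 1 (follow_wall) active — suppresses: (-3, -3)
layer 2 (seek_light) active — inhibits: none
layer 3 (wander) active — suppresses: (-3, -2)
→ actuator (-3, -2)
position: (-1, 4) + (-3, -2) = (-4, 2)

-4 2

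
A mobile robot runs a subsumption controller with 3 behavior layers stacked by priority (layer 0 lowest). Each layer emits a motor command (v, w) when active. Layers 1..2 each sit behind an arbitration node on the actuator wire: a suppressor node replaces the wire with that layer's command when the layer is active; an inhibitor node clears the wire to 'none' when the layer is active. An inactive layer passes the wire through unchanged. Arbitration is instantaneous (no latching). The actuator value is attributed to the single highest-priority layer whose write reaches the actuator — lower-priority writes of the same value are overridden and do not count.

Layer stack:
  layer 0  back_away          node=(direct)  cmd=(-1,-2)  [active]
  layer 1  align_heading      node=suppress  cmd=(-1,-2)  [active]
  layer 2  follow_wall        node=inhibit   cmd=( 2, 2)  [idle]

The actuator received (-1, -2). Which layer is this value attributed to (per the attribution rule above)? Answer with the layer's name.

align_heading

[0] back_away on; wire := (-1, -2)
[1] align_heading on (suppress); wire := (-1, -2)
[2] follow_wall off; pass (-1, -2)
output (-1, -2)
last writer: layer 1 = align_heading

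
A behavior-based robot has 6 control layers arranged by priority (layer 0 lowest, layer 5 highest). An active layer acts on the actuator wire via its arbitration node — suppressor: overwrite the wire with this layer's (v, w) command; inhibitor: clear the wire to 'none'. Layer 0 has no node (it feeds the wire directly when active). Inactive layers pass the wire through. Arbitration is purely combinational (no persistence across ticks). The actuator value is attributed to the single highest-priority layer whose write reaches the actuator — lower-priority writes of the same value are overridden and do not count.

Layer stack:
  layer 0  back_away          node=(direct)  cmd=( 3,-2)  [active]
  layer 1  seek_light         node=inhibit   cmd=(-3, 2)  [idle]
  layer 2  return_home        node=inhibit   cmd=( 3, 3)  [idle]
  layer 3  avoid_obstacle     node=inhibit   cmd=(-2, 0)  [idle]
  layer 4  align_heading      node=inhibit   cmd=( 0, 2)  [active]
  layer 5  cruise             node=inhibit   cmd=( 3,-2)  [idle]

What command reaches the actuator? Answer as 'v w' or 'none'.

none

[0] back_away on; wire := (3, -2)
[1] seek_light off; pass (3, -2)
[2] return_home off; pass (3, -2)
[3] avoid_obstacle off; pass (3, -2)
[4] align_heading on (inhibit); wire := none
[5] cruise off; pass none
output none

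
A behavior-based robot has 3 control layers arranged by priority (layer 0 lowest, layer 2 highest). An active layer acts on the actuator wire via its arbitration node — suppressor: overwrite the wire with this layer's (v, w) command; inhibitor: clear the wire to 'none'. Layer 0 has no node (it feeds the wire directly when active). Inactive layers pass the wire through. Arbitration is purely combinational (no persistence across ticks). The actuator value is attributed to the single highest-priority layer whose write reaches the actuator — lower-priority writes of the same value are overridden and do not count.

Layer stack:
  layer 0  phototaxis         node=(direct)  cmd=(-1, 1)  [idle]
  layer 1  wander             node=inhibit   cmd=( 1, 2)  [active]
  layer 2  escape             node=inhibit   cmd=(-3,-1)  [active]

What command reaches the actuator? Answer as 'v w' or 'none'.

none

layer 0 (phototaxis) idle — none
layer 1 (wander) active — inhibits: none
layer 2 (escape) active — inhibits: none
→ actuator none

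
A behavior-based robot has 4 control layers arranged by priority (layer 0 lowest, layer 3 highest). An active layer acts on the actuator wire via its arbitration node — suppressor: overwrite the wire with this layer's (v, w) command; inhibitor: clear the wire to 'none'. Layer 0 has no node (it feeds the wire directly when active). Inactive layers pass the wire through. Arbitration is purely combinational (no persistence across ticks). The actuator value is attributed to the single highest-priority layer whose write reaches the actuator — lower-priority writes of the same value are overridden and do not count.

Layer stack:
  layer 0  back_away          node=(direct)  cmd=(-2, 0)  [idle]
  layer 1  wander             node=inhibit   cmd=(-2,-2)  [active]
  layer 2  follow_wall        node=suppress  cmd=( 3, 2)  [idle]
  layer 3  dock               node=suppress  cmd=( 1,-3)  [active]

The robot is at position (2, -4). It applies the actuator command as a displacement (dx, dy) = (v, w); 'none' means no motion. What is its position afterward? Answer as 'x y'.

L0 back_away: idle → wire = none
L1 wander: active, inhibitor → wire = none
L2 follow_wall: idle → wire stays none
L3 dock: active, suppressor → wire = (1, -3)
actuator = (1, -3)
position: (2, -4) + (1, -3) = (3, -7)

3 -7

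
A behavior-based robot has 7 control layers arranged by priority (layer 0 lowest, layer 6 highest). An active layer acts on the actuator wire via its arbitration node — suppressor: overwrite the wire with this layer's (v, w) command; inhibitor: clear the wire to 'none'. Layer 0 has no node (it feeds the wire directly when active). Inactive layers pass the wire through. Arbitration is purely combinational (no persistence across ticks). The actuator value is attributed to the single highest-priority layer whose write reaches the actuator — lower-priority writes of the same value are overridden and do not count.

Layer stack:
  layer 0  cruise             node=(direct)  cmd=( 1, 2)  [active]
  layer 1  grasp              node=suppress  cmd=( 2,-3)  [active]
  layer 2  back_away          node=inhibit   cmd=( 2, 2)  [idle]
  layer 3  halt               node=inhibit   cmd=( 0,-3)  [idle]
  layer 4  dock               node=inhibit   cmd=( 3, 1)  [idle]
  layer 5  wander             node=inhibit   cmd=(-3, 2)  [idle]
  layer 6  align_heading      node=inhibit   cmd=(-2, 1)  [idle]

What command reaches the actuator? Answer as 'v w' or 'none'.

[0] cruise on; wire := (1, 2)
[1] grasp on (suppress); wire := (2, -3)
[2] back_away off; pass (2, -3)
[3] halt off; pass (2, -3)
[4] dock off; pass (2, -3)
[5] wander off; pass (2, -3)
[6] align_heading off; pass (2, -3)
output (2, -3)

2 -3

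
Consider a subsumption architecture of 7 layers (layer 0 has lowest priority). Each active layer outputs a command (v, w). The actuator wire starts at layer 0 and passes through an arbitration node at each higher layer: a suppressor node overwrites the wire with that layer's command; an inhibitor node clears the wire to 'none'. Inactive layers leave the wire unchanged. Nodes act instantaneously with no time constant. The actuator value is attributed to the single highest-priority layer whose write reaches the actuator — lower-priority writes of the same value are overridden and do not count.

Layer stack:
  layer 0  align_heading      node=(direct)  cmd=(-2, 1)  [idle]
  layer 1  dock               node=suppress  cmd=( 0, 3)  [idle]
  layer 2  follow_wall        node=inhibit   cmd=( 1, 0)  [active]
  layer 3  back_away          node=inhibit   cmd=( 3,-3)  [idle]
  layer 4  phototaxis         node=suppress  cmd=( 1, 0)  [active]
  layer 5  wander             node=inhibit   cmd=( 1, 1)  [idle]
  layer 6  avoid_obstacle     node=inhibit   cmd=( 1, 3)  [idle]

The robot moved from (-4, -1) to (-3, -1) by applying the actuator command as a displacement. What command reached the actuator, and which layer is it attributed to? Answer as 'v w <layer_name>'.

displacement = (-3, -1) − (-4, -1) = (1, 0)
L0 align_heading: idle → wire = none
L1 dock: idle → wire stays none
L2 follow_wall: active, inhibitor → wire = none
L3 back_away: idle → wire stays none
L4 phototaxis: active, suppressor → wire = (1, 0)
L5 wander: idle → wire stays (1, 0)
L6 avoid_obstacle: idle → wire stays (1, 0)
actuator = (1, 0) — from layer 4 (phototaxis)

1 0 phototaxis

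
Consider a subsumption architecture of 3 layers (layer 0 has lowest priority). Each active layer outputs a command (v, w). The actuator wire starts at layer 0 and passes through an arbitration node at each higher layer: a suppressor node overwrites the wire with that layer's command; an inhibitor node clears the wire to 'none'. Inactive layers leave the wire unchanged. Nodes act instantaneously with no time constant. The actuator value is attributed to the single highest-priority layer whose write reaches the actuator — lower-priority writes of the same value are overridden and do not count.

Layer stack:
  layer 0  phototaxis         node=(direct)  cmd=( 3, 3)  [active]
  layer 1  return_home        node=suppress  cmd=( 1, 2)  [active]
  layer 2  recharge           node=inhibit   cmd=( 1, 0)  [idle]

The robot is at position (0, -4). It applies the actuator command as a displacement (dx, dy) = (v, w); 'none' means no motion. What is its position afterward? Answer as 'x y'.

1 -2

[0] phototaxis on; wire := (3, 3)
[1] return_home on (suppress); wire := (1, 2)
[2] recharge off; pass (1, 2)
output (1, 2)
position: (0, -4) + (1, 2) = (1, -2)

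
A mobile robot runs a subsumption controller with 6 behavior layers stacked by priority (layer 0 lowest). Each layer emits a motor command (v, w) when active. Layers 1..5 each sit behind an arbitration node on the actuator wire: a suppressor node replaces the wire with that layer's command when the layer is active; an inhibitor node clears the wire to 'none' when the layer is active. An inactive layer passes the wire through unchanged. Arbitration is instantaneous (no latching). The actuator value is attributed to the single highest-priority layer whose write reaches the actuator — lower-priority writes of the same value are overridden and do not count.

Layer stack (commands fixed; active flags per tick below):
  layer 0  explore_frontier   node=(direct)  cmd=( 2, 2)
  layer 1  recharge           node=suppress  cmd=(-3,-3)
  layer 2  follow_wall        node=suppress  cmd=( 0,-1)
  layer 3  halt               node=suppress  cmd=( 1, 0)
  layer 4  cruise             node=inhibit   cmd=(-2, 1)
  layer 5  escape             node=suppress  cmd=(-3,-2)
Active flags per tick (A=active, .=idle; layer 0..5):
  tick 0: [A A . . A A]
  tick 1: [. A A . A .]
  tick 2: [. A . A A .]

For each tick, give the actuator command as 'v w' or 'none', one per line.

tick 0:
  L0 explore_frontier: active, feeds wire = (2, 2)
  L1 recharge: active, suppressor → wire = (-3, -3)
  L2 follow_wall: idle → wire stays (-3, -3)
  L3 halt: idle → wire stays (-3, -3)
  L4 cruise: active, inhibitor → wire = none
  L5 escape: active, suppressor → wire = (-3, -2)
  actuator = (-3, -2)
tick 1:
  L0 explore_frontier: idle → wire = none
  L1 recharge: active, suppressor → wire = (-3, -3)
  L2 follow_wall: active, suppressor → wire = (0, -1)
  L3 halt: idle → wire stays (0, -1)
  L4 cruise: active, inhibitor → wire = none
  L5 escape: idle → wire stays none
  actuator = none
tick 2:
  L0 explore_frontier: idle → wire = none
  L1 recharge: active, suppressor → wire = (-3, -3)
  L2 follow_wall: idle → wire stays (-3, -3)
  L3 halt: active, suppressor → wire = (1, 0)
  L4 cruise: active, inhibitor → wire = none
  L5 escape: idle → wire stays none
  actuator = none

-3 -2
none
none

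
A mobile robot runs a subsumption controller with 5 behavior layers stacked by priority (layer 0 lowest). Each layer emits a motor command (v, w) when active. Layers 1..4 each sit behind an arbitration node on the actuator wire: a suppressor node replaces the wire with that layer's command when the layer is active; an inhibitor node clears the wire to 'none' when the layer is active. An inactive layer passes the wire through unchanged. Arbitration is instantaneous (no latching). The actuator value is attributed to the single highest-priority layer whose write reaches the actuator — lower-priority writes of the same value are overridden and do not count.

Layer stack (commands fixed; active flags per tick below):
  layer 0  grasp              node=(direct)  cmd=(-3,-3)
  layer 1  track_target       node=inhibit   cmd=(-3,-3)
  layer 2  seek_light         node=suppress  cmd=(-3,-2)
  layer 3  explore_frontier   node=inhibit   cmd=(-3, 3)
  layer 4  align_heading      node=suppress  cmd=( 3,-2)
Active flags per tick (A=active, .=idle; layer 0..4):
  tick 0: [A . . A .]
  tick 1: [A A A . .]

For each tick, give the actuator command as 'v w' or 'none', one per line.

tick 0:
  layer 0 (grasp) active — direct: (-3, -3)
  layer 1 (track_target) idle — unchanged: (-3, -3)
  layer 2 (seek_light) idle — unchanged: (-3, -3)
  layer 3 (explore_frontier) active — inhibits: none
  layer 4 (align_heading) idle — unchanged: none
  → actuator none
tick 1:
  layer 0 (grasp) active — direct: (-3, -3)
  layer 1 (track_target) active — inhibits: none
  layer 2 (seek_light) active — suppresses: (-3, -2)
  layer 3 (explore_frontier) idle — unchanged: (-3, -2)
  layer 4 (align_heading) idle — unchanged: (-3, -2)
  → actuator (-3, -2)

none
-3 -2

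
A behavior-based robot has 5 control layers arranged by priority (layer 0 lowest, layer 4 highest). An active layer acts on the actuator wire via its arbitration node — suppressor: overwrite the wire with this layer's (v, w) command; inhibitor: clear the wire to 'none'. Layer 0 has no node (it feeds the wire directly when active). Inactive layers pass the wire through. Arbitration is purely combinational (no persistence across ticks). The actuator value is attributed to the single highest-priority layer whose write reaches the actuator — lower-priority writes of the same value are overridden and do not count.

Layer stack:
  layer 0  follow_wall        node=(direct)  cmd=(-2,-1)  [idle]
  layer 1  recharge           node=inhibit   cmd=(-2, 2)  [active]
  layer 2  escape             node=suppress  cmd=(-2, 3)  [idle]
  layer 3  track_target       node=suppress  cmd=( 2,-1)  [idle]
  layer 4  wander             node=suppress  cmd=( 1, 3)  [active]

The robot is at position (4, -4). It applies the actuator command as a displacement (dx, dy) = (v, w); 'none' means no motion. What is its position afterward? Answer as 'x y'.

[0] follow_wall off; wire := none
[1] recharge on (inhibit); wire := none
[2] escape off; pass none
[3] track_target off; pass none
[4] wander on (suppress); wire := (1, 3)
output (1, 3)
position: (4, -4) + (1, 3) = (5, -1)

5 -1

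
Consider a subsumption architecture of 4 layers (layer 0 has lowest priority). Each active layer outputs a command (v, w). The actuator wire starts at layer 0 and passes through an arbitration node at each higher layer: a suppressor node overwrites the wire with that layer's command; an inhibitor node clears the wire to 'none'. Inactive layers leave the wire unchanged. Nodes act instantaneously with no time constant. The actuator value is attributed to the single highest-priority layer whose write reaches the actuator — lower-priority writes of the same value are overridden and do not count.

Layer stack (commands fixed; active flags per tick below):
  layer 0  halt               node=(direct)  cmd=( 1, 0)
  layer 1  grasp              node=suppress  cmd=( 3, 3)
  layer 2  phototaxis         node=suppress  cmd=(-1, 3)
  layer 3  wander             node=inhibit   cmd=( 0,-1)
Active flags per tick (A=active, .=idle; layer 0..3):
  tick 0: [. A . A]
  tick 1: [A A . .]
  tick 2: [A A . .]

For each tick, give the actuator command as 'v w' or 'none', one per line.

none
3 3
3 3

tick 0:
  layer 0 (halt) idle — none
  layer 1 (grasp) active — suppresses: (3, 3)
  layer 2 (phototaxis) idle — unchanged: (3, 3)
  layer 3 (wander) active — inhibits: none
  → actuator none
tick 1:
  layer 0 (halt) active — direct: (1, 0)
  layer 1 (grasp) active — suppresses: (3, 3)
  layer 2 (phototaxis) idle — unchanged: (3, 3)
  layer 3 (wander) idle — unchanged: (3, 3)
  → actuator (3, 3)
tick 2:
  layer 0 (halt) active — direct: (1, 0)
  layer 1 (grasp) active — suppresses: (3, 3)
  layer 2 (phototaxis) idle — unchanged: (3, 3)
  layer 3 (wander) idle — unchanged: (3, 3)
  → actuator (3, 3)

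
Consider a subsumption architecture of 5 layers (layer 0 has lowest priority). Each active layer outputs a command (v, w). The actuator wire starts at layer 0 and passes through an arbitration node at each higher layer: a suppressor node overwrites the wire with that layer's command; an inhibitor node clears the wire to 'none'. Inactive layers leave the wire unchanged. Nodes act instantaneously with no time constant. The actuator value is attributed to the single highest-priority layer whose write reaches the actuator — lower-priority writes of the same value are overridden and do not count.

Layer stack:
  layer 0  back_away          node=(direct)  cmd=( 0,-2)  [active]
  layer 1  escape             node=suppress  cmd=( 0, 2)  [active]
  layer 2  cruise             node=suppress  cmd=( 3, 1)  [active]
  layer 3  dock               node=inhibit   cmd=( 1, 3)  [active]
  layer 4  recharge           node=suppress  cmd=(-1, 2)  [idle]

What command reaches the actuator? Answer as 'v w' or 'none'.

none

layer 0 (back_away) active — direct: (0, -2)
layer 1 (escape) active — suppresses: (0, 2)
layer 2 (cruise) active — suppresses: (3, 1)
layer 3 (dock) active — inhibits: none
layer 4 (recharge) idle — unchanged: none
→ actuator none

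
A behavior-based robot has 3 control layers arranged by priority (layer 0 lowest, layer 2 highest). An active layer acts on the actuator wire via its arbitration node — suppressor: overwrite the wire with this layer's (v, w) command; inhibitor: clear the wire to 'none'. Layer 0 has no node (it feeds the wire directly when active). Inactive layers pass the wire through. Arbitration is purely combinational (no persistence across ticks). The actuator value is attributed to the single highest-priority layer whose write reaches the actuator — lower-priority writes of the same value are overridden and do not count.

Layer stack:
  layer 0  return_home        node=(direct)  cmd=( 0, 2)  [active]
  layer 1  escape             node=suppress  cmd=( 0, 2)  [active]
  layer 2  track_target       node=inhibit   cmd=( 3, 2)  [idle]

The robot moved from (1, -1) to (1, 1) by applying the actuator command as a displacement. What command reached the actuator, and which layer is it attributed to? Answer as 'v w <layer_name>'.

0 2 escape

displacement = (1, 1) − (1, -1) = (0, 2)
layer 0 (return_home) active — direct: (0, 2)
layer 1 (escape) active — suppresses: (0, 2)
layer 2 (track_target) idle — unchanged: (0, 2)
→ actuator (0, 2) — from layer 1 (escape)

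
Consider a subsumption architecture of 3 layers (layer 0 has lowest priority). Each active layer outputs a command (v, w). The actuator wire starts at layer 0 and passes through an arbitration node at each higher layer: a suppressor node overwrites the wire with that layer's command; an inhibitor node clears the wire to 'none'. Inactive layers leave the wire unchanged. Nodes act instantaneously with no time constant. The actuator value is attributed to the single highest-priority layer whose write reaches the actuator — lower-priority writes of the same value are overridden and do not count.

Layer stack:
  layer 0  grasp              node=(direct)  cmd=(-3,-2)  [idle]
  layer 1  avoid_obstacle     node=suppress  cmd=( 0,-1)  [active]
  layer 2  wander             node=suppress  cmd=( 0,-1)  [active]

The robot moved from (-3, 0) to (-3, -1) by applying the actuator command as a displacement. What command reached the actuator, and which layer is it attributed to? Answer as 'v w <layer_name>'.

displacement = (-3, -1) − (-3, 0) = (0, -1)
[0] grasp off; wire := none
[1] avoid_obstacle on (suppress); wire := (0, -1)
[2] wander on (suppress); wire := (0, -1)
output (0, -1) — from layer 2 (wander)

0 -1 wander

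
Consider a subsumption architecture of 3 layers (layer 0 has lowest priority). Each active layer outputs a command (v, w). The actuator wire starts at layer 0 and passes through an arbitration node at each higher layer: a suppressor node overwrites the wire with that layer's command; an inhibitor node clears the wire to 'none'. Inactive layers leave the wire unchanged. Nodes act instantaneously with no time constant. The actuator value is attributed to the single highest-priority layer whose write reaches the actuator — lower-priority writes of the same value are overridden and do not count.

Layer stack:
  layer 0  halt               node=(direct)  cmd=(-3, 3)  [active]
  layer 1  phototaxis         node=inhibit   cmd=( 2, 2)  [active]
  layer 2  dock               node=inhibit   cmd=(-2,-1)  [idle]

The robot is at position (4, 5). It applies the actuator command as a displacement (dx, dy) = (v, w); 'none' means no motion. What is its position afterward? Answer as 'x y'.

4 5

layer 0 (halt) active — direct: (-3, 3)
layer 1 (phototaxis) active — inhibits: none
layer 2 (dock) idle — unchanged: none
→ actuator none
position: (4, 5) + none = (4, 5)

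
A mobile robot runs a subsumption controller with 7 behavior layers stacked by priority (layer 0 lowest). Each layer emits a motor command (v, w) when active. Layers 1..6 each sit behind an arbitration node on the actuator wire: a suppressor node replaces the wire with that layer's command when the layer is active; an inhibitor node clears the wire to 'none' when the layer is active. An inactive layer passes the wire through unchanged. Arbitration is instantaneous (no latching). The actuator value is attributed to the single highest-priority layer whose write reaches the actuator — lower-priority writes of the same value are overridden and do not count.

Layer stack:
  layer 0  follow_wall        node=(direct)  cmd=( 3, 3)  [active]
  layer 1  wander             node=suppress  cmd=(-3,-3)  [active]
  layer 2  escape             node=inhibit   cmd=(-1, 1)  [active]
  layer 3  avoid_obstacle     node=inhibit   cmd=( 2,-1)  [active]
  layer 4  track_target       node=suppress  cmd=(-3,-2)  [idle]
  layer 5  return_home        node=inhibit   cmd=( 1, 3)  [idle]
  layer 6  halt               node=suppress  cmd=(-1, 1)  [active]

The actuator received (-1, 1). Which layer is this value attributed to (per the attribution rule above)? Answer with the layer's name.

halt

layer 0 (follow_wall) active — direct: (3, 3)
layer 1 (wander) active — suppresses: (-3, -3)
layer 2 (escape) active — inhibits: none
layer 3 (avoid_obstacle) active — inhibits: none
layer 4 (track_target) idle — unchanged: none
layer 5 (return_home) idle — unchanged: none
layer 6 (halt) active — suppresses: (-1, 1)
→ actuator (-1, 1)
last writer: layer 6 = halt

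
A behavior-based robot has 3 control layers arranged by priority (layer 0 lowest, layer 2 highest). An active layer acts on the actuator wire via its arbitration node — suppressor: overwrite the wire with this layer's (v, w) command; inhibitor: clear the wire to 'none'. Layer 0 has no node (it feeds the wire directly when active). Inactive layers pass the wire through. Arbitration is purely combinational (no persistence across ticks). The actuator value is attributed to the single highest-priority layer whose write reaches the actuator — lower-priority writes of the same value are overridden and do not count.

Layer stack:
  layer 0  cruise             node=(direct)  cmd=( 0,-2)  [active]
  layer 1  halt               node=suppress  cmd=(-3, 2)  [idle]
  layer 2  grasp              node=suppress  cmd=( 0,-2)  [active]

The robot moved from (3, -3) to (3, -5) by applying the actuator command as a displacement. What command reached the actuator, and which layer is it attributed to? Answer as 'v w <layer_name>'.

0 -2 grasp

displacement = (3, -5) − (3, -3) = (0, -2)
L0 cruise: active, feeds wire = (0, -2)
L1 halt: idle → wire stays (0, -2)
L2 grasp: active, suppressor → wire = (0, -2)
actuator = (0, -2) — from layer 2 (grasp)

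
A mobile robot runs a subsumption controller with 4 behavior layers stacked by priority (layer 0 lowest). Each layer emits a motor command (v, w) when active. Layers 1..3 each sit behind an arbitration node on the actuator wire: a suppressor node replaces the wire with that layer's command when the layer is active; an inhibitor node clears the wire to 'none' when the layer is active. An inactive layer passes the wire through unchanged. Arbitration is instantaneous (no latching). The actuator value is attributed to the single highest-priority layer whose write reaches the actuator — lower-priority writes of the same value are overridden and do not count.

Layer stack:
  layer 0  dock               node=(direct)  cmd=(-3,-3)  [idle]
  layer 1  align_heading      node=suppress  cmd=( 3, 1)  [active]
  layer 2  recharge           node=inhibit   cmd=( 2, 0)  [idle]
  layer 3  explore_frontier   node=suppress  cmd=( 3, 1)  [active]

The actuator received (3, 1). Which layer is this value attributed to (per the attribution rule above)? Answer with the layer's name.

L0 dock: idle → wire = none
L1 align_heading: active, suppressor → wire = (3, 1)
L2 recharge: idle → wire stays (3, 1)
L3 explore_frontier: active, suppressor → wire = (3, 1)
actuator = (3, 1)
last writer: layer 3 = explore_frontier

explore_frontier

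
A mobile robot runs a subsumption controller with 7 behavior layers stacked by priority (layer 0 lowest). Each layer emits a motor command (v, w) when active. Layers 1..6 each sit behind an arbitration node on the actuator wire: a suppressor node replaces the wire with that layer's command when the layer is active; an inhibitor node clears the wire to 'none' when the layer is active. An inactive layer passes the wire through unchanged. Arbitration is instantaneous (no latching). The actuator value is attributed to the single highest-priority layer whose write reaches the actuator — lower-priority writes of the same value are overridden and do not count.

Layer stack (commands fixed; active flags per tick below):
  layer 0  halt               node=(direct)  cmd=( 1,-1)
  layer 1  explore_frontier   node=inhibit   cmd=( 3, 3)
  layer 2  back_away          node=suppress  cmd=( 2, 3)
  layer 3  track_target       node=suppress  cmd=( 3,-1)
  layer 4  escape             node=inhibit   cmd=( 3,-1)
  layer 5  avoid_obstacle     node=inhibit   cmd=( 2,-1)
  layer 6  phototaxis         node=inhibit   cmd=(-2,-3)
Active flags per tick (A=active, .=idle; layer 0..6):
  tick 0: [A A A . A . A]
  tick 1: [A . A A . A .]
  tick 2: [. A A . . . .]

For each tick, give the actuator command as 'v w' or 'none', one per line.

none
none
2 3

tick 0:
  [0] halt on; wire := (1, -1)
  [1] explore_frontier on (inhibit); wire := none
  [2] back_away on (suppress); wire := (2, 3)
  [3] track_target off; pass (2, 3)
  [4] escape on (inhibit); wire := none
  [5] avoid_obstacle off; pass none
  [6] phototaxis on (inhibit); wire := none
  output none
tick 1:
  [0] halt on; wire := (1, -1)
  [1] explore_frontier off; pass (1, -1)
  [2] back_away on (suppress); wire := (2, 3)
  [3] track_target on (suppress); wire := (3, -1)
  [4] escape off; pass (3, -1)
  [5] avoid_obstacle on (inhibit); wire := none
  [6] phototaxis off; pass none
  output none
tick 2:
  [0] halt off; wire := none
  [1] explore_frontier on (inhibit); wire := none
  [2] back_away on (suppress); wire := (2, 3)
  [3] track_target off; pass (2, 3)
  [4] escape off; pass (2, 3)
  [5] avoid_obstacle off; pass (2, 3)
  [6] phototaxis off; pass (2, 3)
  output (2, 3)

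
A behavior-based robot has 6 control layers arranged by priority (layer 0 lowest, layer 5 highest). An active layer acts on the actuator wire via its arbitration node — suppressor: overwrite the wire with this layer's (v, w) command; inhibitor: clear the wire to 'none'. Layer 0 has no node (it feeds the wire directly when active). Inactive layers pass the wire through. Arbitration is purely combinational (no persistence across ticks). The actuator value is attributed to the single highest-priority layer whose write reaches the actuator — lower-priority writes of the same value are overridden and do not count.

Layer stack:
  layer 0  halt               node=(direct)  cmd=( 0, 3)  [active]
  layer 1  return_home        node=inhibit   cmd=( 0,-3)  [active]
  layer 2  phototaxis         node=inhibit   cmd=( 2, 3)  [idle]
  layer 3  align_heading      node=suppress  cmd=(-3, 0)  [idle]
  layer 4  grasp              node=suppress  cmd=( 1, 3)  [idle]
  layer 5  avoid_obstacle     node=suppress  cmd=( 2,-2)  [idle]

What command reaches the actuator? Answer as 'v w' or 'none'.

none

[0] halt on; wire := (0, 3)
[1] return_home on (inhibit); wire := none
[2] phototaxis off; pass none
[3] align_heading off; pass none
[4] grasp off; pass none
[5] avoid_obstacle off; pass none
output none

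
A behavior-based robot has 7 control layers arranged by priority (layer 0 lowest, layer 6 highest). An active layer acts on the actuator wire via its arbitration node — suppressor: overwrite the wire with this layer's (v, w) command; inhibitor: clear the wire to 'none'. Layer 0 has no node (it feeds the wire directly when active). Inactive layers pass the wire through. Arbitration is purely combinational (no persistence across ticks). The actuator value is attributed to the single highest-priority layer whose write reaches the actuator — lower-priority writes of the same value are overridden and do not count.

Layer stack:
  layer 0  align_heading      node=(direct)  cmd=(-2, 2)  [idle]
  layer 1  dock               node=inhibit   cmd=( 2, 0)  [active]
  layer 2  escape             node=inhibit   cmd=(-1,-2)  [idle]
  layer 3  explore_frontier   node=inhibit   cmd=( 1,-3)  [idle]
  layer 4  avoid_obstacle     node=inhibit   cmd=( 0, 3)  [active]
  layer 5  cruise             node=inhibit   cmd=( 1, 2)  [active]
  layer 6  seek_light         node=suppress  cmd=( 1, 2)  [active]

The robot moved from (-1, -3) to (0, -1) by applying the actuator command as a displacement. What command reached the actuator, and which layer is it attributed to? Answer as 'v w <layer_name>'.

1 2 seek_light

displacement = (0, -1) − (-1, -3) = (1, 2)
[0] align_heading off; wire := none
[1] dock on (inhibit); wire := none
[2] escape off; pass none
[3] explore_frontier off; pass none
[4] avoid_obstacle on (inhibit); wire := none
[5] cruise on (inhibit); wire := none
[6] seek_light on (suppress); wire := (1, 2)
output (1, 2) — from layer 6 (seek_light)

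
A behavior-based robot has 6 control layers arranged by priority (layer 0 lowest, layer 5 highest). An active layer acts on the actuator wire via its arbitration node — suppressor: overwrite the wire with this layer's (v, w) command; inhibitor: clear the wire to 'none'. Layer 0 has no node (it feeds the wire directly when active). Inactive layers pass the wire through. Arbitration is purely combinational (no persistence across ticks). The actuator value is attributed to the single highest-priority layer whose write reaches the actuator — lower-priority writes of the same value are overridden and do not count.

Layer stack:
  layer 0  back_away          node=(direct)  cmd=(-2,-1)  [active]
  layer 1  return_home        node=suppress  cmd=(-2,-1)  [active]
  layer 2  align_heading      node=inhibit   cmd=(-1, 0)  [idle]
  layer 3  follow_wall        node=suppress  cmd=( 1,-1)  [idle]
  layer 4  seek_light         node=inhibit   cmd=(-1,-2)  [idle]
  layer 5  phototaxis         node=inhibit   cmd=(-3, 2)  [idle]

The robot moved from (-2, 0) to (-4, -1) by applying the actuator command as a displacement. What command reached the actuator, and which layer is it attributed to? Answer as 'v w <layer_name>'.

-2 -1 return_home

displacement = (-4, -1) − (-2, 0) = (-2, -1)
L0 back_away: active, feeds wire = (-2, -1)
L1 return_home: active, suppressor → wire = (-2, -1)
L2 align_heading: idle → wire stays (-2, -1)
L3 follow_wall: idle → wire stays (-2, -1)
L4 seek_light: idle → wire stays (-2, -1)
L5 phototaxis: idle → wire stays (-2, -1)
actuator = (-2, -1) — from layer 1 (return_home)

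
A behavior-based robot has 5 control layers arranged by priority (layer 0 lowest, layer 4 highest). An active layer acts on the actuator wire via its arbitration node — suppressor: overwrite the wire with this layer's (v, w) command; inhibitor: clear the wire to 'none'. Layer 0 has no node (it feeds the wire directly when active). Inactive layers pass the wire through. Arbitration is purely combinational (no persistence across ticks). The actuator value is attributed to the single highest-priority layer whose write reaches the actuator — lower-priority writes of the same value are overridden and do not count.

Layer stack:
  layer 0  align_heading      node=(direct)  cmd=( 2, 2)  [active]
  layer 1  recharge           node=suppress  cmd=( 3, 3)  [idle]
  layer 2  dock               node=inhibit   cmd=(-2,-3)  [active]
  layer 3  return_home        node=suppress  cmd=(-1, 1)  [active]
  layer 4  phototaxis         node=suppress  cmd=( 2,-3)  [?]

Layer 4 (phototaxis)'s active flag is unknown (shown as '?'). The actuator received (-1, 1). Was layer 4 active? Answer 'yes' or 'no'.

no

If layer 4 is active=yes:
  actuator would be (2, -3)
If layer 4 is active=no:
  actuator would be (-1, 1)
Observed (-1, 1), so layer 4 was idle.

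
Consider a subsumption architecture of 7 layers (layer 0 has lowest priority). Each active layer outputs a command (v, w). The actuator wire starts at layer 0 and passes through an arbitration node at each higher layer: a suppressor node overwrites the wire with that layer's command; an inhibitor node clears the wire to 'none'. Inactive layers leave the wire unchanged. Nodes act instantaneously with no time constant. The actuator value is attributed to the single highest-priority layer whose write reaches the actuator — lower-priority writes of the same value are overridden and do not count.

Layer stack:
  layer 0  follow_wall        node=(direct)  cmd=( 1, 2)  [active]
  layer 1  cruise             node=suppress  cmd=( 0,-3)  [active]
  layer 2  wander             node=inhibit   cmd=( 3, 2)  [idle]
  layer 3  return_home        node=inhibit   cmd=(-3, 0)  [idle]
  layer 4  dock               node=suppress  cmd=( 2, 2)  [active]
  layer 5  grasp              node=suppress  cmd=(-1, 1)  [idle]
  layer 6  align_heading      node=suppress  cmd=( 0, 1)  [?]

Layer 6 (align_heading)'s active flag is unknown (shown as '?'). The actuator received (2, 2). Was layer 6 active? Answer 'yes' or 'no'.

If layer 6 is active=yes:
  actuator would be (0, 1)
If layer 6 is active=no:
  actuator would be (2, 2)
Observed (2, 2), so layer 6 was idle.

no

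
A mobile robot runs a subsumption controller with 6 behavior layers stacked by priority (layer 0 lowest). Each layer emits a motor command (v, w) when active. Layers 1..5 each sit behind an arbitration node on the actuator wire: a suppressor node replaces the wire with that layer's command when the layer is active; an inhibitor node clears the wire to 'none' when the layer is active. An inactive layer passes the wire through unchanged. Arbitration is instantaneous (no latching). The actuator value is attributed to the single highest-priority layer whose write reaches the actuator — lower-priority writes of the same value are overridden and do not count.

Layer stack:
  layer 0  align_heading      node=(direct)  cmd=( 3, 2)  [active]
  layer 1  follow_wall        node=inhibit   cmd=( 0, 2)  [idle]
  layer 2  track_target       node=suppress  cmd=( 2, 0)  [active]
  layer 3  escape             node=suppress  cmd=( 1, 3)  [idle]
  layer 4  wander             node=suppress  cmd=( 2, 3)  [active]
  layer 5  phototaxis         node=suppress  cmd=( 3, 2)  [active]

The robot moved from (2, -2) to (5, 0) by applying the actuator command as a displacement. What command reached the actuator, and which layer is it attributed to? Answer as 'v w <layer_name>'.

3 2 phototaxis

displacement = (5, 0) − (2, -2) = (3, 2)
[0] align_heading on; wire := (3, 2)
[1] follow_wall off; pass (3, 2)
[2] track_target on (suppress); wire := (2, 0)
[3] escape off; pass (2, 0)
[4] wander on (suppress); wire := (2, 3)
[5] phototaxis on (suppress); wire := (3, 2)
output (3, 2) — from layer 5 (phototaxis)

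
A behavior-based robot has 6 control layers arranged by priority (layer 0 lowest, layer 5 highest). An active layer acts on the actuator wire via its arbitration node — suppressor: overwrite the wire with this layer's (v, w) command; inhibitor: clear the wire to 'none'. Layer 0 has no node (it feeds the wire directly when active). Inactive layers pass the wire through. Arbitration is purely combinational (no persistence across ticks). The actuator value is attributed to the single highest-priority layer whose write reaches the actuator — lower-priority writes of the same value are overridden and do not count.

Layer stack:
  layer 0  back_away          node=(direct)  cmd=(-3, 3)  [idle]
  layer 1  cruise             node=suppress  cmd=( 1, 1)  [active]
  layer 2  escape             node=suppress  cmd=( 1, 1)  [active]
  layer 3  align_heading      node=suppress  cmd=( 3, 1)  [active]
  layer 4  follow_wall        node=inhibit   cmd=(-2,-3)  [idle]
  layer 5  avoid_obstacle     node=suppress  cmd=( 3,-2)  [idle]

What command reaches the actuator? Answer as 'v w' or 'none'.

3 1

[0] back_away off; wire := none
[1] cruise on (suppress); wire := (1, 1)
[2] escape on (suppress); wire := (1, 1)
[3] align_heading on (suppress); wire := (3, 1)
[4] follow_wall off; pass (3, 1)
[5] avoid_obstacle off; pass (3, 1)
output (3, 1)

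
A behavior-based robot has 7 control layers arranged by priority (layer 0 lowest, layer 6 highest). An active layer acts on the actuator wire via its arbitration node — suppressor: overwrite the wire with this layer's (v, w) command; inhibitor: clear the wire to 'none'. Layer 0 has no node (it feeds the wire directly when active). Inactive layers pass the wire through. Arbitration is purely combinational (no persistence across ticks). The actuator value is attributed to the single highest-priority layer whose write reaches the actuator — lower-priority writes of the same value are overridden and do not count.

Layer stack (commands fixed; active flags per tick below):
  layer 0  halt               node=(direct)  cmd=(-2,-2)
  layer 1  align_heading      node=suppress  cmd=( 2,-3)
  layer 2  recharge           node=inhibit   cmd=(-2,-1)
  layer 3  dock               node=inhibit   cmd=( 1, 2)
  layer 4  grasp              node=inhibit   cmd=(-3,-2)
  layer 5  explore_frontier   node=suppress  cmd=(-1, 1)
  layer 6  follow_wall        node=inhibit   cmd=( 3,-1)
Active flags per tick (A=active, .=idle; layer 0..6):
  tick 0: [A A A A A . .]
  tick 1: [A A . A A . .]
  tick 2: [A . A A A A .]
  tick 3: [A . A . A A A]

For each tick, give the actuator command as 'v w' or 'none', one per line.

none
none
-1 1
none

tick 0:
  layer 0 (halt) active — direct: (-2, -2)
  layer 1 (align_heading) active — suppresses: (2, -3)
  layer 2 (recharge) active — inhibits: none
  layer 3 (dock) active — inhibits: none
  layer 4 (grasp) active — inhibits: none
  layer 5 (explore_frontier) idle — unchanged: none
  layer 6 (follow_wall) idle — unchanged: none
  → actuator none
tick 1:
  layer 0 (halt) active — direct: (-2, -2)
  layer 1 (align_heading) active — suppresses: (2, -3)
  layer 2 (recharge) idle — unchanged: (2, -3)
  layer 3 (dock) active — inhibits: none
  layer 4 (grasp) active — inhibits: none
  layer 5 (explore_frontier) idle — unchanged: none
  layer 6 (follow_wall) idle — unchanged: none
  → actuator none
tick 2:
  layer 0 (halt) active — direct: (-2, -2)
  layer 1 (align_heading) idle — unchanged: (-2, -2)
  layer 2 (recharge) active — inhibits: none
  layer 3 (dock) active — inhibits: none
  layer 4 (grasp) active — inhibits: none
  layer 5 (explore_frontier) active — suppresses: (-1, 1)
  layer 6 (follow_wall) idle — unchanged: (-1, 1)
  → actuator (-1, 1)
tick 3:
  layer 0 (halt) active — direct: (-2, -2)
  layer 1 (align_heading) idle — unchanged: (-2, -2)
  layer 2 (recharge) active — inhibits: none
  layer 3 (dock) idle — unchanged: none
  layer 4 (grasp) active — inhibits: none
  layer 5 (explore_frontier) active — suppresses: (-1, 1)
  layer 6 (follow_wall) active — inhibits: none
  → actuator none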